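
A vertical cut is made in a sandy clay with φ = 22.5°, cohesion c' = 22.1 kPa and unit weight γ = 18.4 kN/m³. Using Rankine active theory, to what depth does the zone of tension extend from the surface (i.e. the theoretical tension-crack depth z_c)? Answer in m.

K_a = tan²(45° − 22.5°/2) = 0.4465; √K_a = 0.6682.
The active pressure is zero where K_a γ z = 2c√K_a, so z_c = 2c/(γ√K_a) = 2×22.1/(18.4×0.6682) = 3.595 m.

3.60 m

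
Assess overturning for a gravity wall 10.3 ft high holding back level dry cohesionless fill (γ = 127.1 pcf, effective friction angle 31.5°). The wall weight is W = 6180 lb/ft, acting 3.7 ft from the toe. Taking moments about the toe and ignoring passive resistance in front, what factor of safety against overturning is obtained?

3.15

K_a = tan²(45° − 31.5°/2) = 0.3136.
P_a = ½K_aγH² = 0.5×0.3136×127.1×10.3² = 2115 lb/ft, acting at H/3 = 3.433 ft above the base.
Overturning moment M_o = P_a × H/3 = 2115 × 3.433 = 7260.
Resisting moment M_r = W × 3.7 = 6180 × 3.7 = 22870.
FS_overturning = M_r/M_o = 22870/7260 = 3.150.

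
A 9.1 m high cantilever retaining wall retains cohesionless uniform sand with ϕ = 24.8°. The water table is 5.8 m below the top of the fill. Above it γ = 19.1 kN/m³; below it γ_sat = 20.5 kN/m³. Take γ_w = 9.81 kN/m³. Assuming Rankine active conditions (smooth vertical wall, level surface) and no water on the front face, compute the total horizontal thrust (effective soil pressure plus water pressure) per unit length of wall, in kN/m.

358 kN/m

K_a = tan²(45° − φ/2) = 0.4090.
γ' = 20.5 − 9.81 = 10.69 kN/m³. Depth below WT = 3.3 m.
σ'_h at WT = K_a γ d_w = 45.31 kPa; at base = 45.31 + K_a γ' × 3.3 = 59.74 kPa.
P₁ (0–5.8 m) = ½×45.31×5.8 = 131.4. P₂ (5.8–9.1 m) = ½(45.31+59.74)×3.3 = 173.3.
P_w = ½ γ_w h₂² = 0.5×9.81×3.3² = 53.42. Total = 131.4+173.3+53.42 = 358.1 kN/m.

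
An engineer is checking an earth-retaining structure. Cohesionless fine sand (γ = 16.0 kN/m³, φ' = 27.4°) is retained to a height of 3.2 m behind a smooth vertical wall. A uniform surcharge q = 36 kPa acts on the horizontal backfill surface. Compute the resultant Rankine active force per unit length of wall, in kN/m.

72.9 kN/m

K_a = tan²(45° − φ/2) = 0.3697.
Soil triangle: ½ K_a γ H² = 0.5×0.3697×16.0×3.2² = 30.28 kN/m.
Surcharge rectangle: K_a q H = 0.3697×36×3.2 = 42.59 kN/m.
Total = 30.28 + 42.59 = 72.87 kN/m.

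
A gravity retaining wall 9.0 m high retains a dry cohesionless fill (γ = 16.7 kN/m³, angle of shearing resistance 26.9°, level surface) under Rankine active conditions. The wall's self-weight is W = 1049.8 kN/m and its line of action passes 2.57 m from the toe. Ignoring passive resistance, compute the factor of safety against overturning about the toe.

3.53

K_a = tan²(45° − 26.9°/2) = 0.3770.
P_a = ½K_aγH² = 0.5×0.3770×16.7×9.0² = 255.0 kN/m, acting at H/3 = 3.000 m above the base.
Overturning moment M_o = P_a × H/3 = 255.0 × 3.000 = 764.9.
Resisting moment M_r = W × 2.57 = 1049.8 × 2.57 = 2698.
FS_overturning = M_r/M_o = 2698/764.9 = 3.527.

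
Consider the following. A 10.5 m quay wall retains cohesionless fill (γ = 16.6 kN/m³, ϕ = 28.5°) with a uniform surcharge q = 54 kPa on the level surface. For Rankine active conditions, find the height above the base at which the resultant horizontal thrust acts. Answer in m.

4.17 m

K_a = 0.3540.
Triangular part P₁ = ½K_aγH² = 323.9 at H/3 = 3.500 m; rectangular part P₂ = K_a q H = 200.7 at H/2 = 5.250 m.
ȳ = (P₁·3.500 + P₂·5.250)/(P₁+P₂) = 4.170 m.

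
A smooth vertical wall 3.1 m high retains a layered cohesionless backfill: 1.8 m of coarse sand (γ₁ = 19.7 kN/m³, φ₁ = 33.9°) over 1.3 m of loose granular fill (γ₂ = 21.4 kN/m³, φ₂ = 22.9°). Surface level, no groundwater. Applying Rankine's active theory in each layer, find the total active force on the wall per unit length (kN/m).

K_a1 = tan²(45°−33.9°/2) = 0.2839; K_a2 = tan²(45°−22.9°/2) = 0.4398.
Layer 1: σ at base = K_a1 γ₁ h₁ = 10.07 kPa; P₁ = ½×10.07×1.8 = 9.061.
Layer 2: σ_v at top = γ₁h₁ = 35.46; σ_h top = K_a2×35.46 = 15.59; σ_h base = K_a2×(35.46+21.4×1.3) = 27.83.
P₂ = ½(15.59+27.83)×1.3 = 28.22. Total P_a = 9.061+28.22 = 37.28 kN/m.

37.3 kN/m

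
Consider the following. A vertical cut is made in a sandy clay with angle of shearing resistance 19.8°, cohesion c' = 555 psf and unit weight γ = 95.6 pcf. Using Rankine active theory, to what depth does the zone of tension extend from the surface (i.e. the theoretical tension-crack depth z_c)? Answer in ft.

16.5 ft

K_a = tan²(45° − 19.8°/2) = 0.4939; √K_a = 0.7028.
The active pressure is zero where K_a γ z = 2c√K_a, so z_c = 2c/(γ√K_a) = 2×555/(95.6×0.7028) = 16.52 ft.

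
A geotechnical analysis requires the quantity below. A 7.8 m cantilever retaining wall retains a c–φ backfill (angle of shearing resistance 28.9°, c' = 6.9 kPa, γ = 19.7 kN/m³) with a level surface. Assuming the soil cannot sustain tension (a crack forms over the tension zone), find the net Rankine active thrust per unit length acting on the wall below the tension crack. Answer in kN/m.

150 kN/m

K_a = 0.3484; √K_a = 0.5902.
Tension-crack depth z_c = 2c/(γ√K_a) = 2×6.9/(19.7×0.5902) = 1.187 m.
σ_a at base = K_a γ H − 2c√K_a = 0.3484×19.7×7.8 − 2×6.9×0.5902 = 45.38 kPa.
P_a = ½ × 45.38 × (H − z_c) = 0.5×45.38×6.613 = 150.1 kN/m.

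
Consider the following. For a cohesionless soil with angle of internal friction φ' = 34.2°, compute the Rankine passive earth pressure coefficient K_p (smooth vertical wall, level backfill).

3.57

K_p = (1 + sin φ)/(1 − sin φ) = tan²(45° + 34.2°/2) = 3.567.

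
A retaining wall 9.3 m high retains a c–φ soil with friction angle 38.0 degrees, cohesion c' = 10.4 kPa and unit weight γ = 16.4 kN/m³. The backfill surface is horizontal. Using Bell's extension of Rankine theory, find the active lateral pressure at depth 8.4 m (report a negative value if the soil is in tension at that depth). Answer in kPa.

22.6 kPa

K_a = (1 − sin φ)/(1 + sin φ) = 0.2379.
σ_a = K_a γ z − 2c√K_a = 0.2379×16.4×8.4 − 2×10.4×0.4877 = 22.63 kPa.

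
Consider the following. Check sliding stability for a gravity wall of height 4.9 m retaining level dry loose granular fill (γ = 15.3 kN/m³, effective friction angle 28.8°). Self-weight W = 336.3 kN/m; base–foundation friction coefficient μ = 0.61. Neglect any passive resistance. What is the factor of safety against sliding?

K_a = tan²(45° − 28.8°/2) = 0.3498.
P_a = ½K_aγH² = 0.5×0.3498×15.3×4.9² = 64.24 kN/m, acting at H/3 = 1.633 m above the base.
FS_sliding = μW / P_a = 0.61×336.3 / 64.24 = 3.193.

3.19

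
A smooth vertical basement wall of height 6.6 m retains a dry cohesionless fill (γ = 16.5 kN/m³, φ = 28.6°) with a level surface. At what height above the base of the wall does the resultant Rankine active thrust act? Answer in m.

2.20 m

K_a = 0.3525.
The pressure distribution is triangular, so the resultant acts at H/3 above the base = 6.6/3 = 2.200 m.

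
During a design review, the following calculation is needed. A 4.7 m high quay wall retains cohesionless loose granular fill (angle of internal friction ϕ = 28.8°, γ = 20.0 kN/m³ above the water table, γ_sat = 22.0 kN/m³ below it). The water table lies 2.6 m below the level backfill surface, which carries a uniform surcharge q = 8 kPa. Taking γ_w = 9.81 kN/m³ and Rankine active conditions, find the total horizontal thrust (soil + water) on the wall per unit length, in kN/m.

106 kN/m

K_a = tan²(45° − φ/2) = 0.3498.
γ' = 22.0 − 9.81 = 12.19 kN/m³. h₂ = H − d_w = 2.1 m.
σ'_h: at surface K_a·q = 2.798; at WT K_a(q+γd_w) = 20.99; at base K_a(q+γd_w+γ'h₂) = 29.94 kPa.
P₁ = ½(2.798+20.99)×2.6 = 30.92; P₂ = ½(20.99+29.94)×2.1 = 53.47; P_w = ½γ_w h₂² = 21.63.
Total = 30.92+53.47+21.63 = 106.0 kN/m.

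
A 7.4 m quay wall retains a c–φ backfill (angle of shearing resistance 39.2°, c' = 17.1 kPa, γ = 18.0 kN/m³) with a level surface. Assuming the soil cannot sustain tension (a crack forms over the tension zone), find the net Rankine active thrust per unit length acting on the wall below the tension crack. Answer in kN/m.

23.4 kN/m

K_a = 0.2255; √K_a = 0.4748.
Tension-crack depth z_c = 2c/(γ√K_a) = 2×17.1/(18.0×0.4748) = 4.001 m.
σ_a at base = K_a γ H − 2c√K_a = 0.2255×18.0×7.4 − 2×17.1×0.4748 = 13.79 kPa.
P_a = ½ × 13.79 × (H − z_c) = 0.5×13.79×3.399 = 23.44 kN/m.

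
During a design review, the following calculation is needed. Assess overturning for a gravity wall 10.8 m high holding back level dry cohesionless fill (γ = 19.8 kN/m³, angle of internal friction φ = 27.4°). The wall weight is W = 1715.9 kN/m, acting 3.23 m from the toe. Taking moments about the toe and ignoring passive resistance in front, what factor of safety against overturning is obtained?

K_a = tan²(45° − 27.4°/2) = 0.3697.
P_a = ½K_aγH² = 0.5×0.3697×19.8×10.8² = 426.9 kN/m, acting at H/3 = 3.600 m above the base.
Overturning moment M_o = P_a × H/3 = 426.9 × 3.600 = 1537.
Resisting moment M_r = W × 3.23 = 1715.9 × 3.23 = 5542.
FS_overturning = M_r/M_o = 5542/1537 = 3.607.

3.61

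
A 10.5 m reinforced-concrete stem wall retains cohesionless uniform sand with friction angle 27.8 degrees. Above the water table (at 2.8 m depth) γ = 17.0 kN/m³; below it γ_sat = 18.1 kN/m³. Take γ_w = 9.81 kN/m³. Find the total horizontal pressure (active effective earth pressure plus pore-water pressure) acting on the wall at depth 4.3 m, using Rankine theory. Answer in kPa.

K_a = (1 − sin φ)/(1 + sin φ) = 0.3639.
γ' = 18.1 − 9.81 = 8.290 kN/m³.
Effective vertical stress at 4.3 m: σ'_v = 17.0×2.8 + 8.290×1.50 = 60.03 kPa.
σ'_h = K_a σ'_v = 0.3639 × 60.03 = 21.85 kPa; u = γ_w × 1.50 = 14.71 kPa.
Total σ_h = 21.85 + 14.71 = 36.56 kPa.

36.6 kPa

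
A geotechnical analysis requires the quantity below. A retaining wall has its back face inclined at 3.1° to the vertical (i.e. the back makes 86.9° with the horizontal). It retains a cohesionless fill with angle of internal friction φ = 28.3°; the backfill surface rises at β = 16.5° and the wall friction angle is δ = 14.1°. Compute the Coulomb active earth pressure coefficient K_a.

0.448

K_a = sin²(α+φ) / [sin²α · sin(α−δ) · (1 + √{sin(φ+δ)sin(φ−β) / (sin(α−δ)sin(α+β))})²].
With α = 86.9°, φ = 28.3°, δ = 14.1°, β = 16.5°: K_a = 0.4480.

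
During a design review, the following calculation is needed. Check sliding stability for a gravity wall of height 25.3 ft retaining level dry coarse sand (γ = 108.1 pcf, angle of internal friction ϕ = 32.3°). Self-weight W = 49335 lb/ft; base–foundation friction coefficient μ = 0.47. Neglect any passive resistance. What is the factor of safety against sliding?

2.21

K_a = tan²(45° − 32.3°/2) = 0.3035.
P_a = ½K_aγH² = 0.5×0.3035×108.1×25.3² = 10500 lb/ft, acting at H/3 = 8.433 ft above the base.
FS_sliding = μW / P_a = 0.47×49335 / 10500 = 2.208.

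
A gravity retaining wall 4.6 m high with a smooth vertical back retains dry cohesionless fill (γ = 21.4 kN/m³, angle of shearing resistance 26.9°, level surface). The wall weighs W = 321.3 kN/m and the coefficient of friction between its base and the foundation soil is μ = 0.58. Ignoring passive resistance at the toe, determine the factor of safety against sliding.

2.18

K_a = tan²(45° − 26.9°/2) = 0.3770.
P_a = ½K_aγH² = 0.5×0.3770×21.4×4.6² = 85.36 kN/m, acting at H/3 = 1.533 m above the base.
FS_sliding = μW / P_a = 0.58×321.3 / 85.36 = 2.183.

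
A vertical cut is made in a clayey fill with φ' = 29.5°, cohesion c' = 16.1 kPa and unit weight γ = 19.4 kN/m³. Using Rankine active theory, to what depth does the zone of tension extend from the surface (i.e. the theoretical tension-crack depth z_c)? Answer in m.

2.85 m

K_a = tan²(45° − 29.5°/2) = 0.3401; √K_a = 0.5832.
The active pressure is zero where K_a γ z = 2c√K_a, so z_c = 2c/(γ√K_a) = 2×16.1/(19.4×0.5832) = 2.846 m.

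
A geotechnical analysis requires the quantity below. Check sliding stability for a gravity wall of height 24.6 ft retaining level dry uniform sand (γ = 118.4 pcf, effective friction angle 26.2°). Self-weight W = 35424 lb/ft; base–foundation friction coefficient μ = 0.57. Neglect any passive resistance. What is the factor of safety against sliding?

K_a = tan²(45° − 26.2°/2) = 0.3874.
P_a = ½K_aγH² = 0.5×0.3874×118.4×24.6² = 13880 lb/ft, acting at H/3 = 8.200 ft above the base.
FS_sliding = μW / P_a = 0.57×35424 / 13880 = 1.455.

1.45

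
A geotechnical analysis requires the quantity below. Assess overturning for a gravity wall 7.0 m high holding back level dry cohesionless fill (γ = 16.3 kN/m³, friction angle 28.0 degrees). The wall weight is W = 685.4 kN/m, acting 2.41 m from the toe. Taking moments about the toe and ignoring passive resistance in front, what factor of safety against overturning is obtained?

K_a = tan²(45° − 28.0°/2) = 0.3610.
P_a = ½K_aγH² = 0.5×0.3610×16.3×7.0² = 144.2 kN/m, acting at H/3 = 2.333 m above the base.
Overturning moment M_o = P_a × H/3 = 144.2 × 2.333 = 336.4.
Resisting moment M_r = W × 2.41 = 685.4 × 2.41 = 1652.
FS_overturning = M_r/M_o = 1652/336.4 = 4.910.

4.91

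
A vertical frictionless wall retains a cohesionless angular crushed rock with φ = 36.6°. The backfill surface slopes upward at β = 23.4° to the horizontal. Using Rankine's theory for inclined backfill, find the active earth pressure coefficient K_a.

0.319

K_a = cos β · (cos β − √(cos²β − cos²φ)) / (cos β + √(cos²β − cos²φ)).
cos β = 0.9178, cos φ = 0.8028, √(cos²β − cos²φ) = 0.4447.
K_a = 0.9178 × (0.9178 − 0.4447)/(0.9178 + 0.4447) = 0.3187.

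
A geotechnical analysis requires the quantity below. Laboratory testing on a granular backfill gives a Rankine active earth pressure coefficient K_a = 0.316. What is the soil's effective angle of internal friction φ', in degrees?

31.3°

K_a = tan²(45° − φ/2) ⇒ 45° − φ/2 = arctan(√0.316) = 29.34°.
φ = 2(45° − 29.34°) = 31.32°.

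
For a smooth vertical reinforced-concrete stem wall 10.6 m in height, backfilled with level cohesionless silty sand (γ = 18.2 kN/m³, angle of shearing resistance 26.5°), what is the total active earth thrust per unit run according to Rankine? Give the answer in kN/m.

392 kN/m

K_a = tan²(45° − φ/2) = 0.3829.
P_a = ½ K_a γ H² = 0.5 × 0.3829 × 18.2 × 10.6² = 391.5 kN/m.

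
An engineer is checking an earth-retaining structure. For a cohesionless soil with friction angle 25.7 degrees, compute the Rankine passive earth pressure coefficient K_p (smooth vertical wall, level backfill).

2.53

K_p = (1 + sin φ)/(1 − sin φ) = tan²(45° + 25.7°/2) = 2.531.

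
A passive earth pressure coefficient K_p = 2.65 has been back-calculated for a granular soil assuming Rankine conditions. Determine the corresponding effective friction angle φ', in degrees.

K_p = (1+sin φ)/(1−sin φ) ⇒ sin φ = (K_p − 1)/(K_p + 1) = 0.4521.
φ = arcsin(0.4521) = 26.88°.

26.9°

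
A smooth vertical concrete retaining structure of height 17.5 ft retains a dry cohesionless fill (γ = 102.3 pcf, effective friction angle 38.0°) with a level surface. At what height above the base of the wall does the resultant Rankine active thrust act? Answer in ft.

K_a = 0.2379.
The pressure distribution is triangular, so the resultant acts at H/3 above the base = 17.5/3 = 5.833 ft.

5.83 ft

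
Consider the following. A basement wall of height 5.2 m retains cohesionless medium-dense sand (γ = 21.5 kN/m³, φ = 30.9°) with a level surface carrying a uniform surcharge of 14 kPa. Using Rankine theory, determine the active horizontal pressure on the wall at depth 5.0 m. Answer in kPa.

K_a = (1 − sin φ)/(1 + sin φ) = 0.3214.
σ_v = γz + q = 21.5 × 5.0 + 14 = 121.5 kPa.
σ_h = K_a σ_v = 0.3214 × 121.5 = 39.05 kPa.

39.1 kPa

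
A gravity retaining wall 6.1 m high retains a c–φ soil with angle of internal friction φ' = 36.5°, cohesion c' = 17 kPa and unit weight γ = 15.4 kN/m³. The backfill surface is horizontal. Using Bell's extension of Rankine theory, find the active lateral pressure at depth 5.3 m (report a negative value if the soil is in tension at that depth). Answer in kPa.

3.60 kPa

K_a = (1 − sin φ)/(1 + sin φ) = 0.2541.
σ_a = K_a γ z − 2c√K_a = 0.2541×15.4×5.3 − 2×17×0.5040 = 3.599 kPa.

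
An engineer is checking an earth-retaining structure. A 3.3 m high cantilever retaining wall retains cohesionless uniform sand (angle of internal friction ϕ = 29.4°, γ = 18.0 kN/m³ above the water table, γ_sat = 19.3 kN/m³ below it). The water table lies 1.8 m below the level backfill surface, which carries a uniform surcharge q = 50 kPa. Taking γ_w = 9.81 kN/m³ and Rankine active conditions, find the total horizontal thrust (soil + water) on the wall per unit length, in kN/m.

97.6 kN/m

K_a = tan²(45° − φ/2) = 0.3415.
γ' = 19.3 − 9.81 = 9.490 kN/m³. h₂ = H − d_w = 1.5 m.
σ'_h: at surface K_a·q = 17.07; at WT K_a(q+γd_w) = 28.14; at base K_a(q+γd_w+γ'h₂) = 33.00 kPa.
P₁ = ½(17.07+28.14)×1.8 = 40.69; P₂ = ½(28.14+33.00)×1.5 = 45.85; P_w = ½γ_w h₂² = 11.04.
Total = 40.69+45.85+11.04 = 97.58 kN/m.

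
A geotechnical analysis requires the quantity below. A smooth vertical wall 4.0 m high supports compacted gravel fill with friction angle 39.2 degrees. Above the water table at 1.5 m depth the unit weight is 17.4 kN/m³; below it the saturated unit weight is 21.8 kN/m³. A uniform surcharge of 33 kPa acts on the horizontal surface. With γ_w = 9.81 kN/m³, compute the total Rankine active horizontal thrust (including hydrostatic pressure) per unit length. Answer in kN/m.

88.0 kN/m

K_a = tan²(45° − φ/2) = 0.2255.
γ' = 21.8 − 9.81 = 11.99 kN/m³. h₂ = H − d_w = 2.5 m.
σ'_h: at surface K_a·q = 7.440; at WT K_a(q+γd_w) = 13.33; at base K_a(q+γd_w+γ'h₂) = 20.08 kPa.
P₁ = ½(7.440+13.33)×1.5 = 15.57; P₂ = ½(13.33+20.08)×2.5 = 41.76; P_w = ½γ_w h₂² = 30.66.
Total = 15.57+41.76+30.66 = 87.99 kN/m.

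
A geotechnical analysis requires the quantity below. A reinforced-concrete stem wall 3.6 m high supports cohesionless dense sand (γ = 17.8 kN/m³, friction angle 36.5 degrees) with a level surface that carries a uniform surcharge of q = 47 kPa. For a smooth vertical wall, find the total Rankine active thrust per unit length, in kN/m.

72.3 kN/m

K_a = tan²(45° − φ/2) = 0.2541.
Soil triangle: ½ K_a γ H² = 0.5×0.2541×17.8×3.6² = 29.30 kN/m.
Surcharge rectangle: K_a q H = 0.2541×47×3.6 = 42.99 kN/m.
Total = 29.30 + 42.99 = 72.29 kN/m.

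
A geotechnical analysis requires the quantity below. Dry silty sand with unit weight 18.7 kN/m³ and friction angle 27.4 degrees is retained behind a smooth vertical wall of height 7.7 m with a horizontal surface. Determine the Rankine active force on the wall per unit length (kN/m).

205 kN/m

K_a = tan²(45° − φ/2) = 0.3697.
P_a = ½ K_a γ H² = 0.5 × 0.3697 × 18.7 × 7.7² = 204.9 kN/m.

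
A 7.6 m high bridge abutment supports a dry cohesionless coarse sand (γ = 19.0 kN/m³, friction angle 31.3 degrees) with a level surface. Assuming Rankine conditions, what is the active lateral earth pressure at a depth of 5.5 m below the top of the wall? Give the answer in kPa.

33.0 kPa

K_a = (1 − sin φ)/(1 + sin φ) = 0.3162.
σ_h = K_a γ z = 0.3162 × 19.0 × 5.5 = 33.04 kPa.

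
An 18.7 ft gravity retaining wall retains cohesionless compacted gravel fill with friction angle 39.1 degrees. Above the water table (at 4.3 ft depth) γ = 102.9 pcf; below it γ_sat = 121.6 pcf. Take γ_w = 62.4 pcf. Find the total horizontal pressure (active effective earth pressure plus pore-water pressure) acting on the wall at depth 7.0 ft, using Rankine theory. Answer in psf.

305 psf

K_a = (1 − sin φ)/(1 + sin φ) = 0.2265.
γ' = 121.6 − 62.4 = 59.20 pcf.
Effective vertical stress at 7.0 ft: σ'_v = 102.9×4.3 + 59.20×2.70 = 602.3 psf.
σ'_h = K_a σ'_v = 0.2265 × 602.3 = 136.4 psf; u = γ_w × 2.70 = 168.5 psf.
Total σ_h = 136.4 + 168.5 = 304.9 psf.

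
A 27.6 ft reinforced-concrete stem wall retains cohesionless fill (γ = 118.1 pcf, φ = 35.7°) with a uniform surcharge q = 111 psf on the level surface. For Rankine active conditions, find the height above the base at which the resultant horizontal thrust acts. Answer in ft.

9.49 ft

K_a = 0.2630.
Triangular part P₁ = ½K_aγH² = 11830 at H/3 = 9.200 ft; rectangular part P₂ = K_a q H = 805.7 at H/2 = 13.80 ft.
ȳ = (P₁·9.200 + P₂·13.80)/(P₁+P₂) = 9.493 ft.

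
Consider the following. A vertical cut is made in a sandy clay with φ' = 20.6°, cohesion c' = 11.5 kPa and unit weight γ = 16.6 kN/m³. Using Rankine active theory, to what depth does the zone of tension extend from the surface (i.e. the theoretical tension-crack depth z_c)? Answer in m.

2.00 m

K_a = tan²(45° − 20.6°/2) = 0.4795; √K_a = 0.6924.
The active pressure is zero where K_a γ z = 2c√K_a, so z_c = 2c/(γ√K_a) = 2×11.5/(16.6×0.6924) = 2.001 m.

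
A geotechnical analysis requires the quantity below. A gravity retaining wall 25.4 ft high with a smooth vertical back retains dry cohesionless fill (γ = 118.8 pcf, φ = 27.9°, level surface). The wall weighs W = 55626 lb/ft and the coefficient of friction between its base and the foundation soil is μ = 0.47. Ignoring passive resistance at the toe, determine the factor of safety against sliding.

K_a = tan²(45° − 27.9°/2) = 0.3625.
P_a = ½K_aγH² = 0.5×0.3625×118.8×25.4² = 13890 lb/ft, acting at H/3 = 8.467 ft above the base.
FS_sliding = μW / P_a = 0.47×55626 / 13890 = 1.882.

1.88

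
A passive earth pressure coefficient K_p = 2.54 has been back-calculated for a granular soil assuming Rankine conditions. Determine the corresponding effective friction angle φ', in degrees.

K_p = (1+sin φ)/(1−sin φ) ⇒ sin φ = (K_p − 1)/(K_p + 1) = 0.4350.
φ = arcsin(0.4350) = 25.79°.

25.8°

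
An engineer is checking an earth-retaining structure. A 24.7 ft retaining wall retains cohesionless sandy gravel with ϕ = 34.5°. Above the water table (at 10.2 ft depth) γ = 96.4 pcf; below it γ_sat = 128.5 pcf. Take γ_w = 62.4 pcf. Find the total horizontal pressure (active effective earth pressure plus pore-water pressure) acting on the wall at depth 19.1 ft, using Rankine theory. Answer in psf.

K_a = (1 − sin φ)/(1 + sin φ) = 0.2768.
γ' = 128.5 − 62.4 = 66.10 pcf.
Effective vertical stress at 19.1 ft: σ'_v = 96.4×10.2 + 66.10×8.90 = 1572 psf.
σ'_h = K_a σ'_v = 0.2768 × 1572 = 435.0 psf; u = γ_w × 8.90 = 555.4 psf.
Total σ_h = 435.0 + 555.4 = 990.4 psf.

990 psf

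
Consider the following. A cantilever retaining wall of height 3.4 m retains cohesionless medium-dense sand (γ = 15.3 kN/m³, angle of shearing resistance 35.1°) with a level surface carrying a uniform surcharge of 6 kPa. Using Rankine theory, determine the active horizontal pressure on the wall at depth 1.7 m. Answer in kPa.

8.64 kPa

K_a = (1 − sin φ)/(1 + sin φ) = 0.2698.
σ_v = γz + q = 15.3 × 1.7 + 6 = 32.01 kPa.
σ_h = K_a σ_v = 0.2698 × 32.01 = 8.637 kPa.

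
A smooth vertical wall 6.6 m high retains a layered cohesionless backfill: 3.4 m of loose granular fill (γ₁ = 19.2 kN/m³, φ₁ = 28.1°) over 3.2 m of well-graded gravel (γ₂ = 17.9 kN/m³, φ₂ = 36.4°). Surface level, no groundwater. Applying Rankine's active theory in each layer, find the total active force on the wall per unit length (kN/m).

K_a1 = tan²(45°−28.1°/2) = 0.3596; K_a2 = tan²(45°−36.4°/2) = 0.2552.
Layer 1: σ at base = K_a1 γ₁ h₁ = 23.48 kPa; P₁ = ½×23.48×3.4 = 39.91.
Layer 2: σ_v at top = γ₁h₁ = 65.28; σ_h top = K_a2×65.28 = 16.66; σ_h base = K_a2×(65.28+17.9×3.2) = 31.27.
P₂ = ½(16.66+31.27)×3.2 = 76.69. Total P_a = 39.91+76.69 = 116.6 kN/m.

117 kN/m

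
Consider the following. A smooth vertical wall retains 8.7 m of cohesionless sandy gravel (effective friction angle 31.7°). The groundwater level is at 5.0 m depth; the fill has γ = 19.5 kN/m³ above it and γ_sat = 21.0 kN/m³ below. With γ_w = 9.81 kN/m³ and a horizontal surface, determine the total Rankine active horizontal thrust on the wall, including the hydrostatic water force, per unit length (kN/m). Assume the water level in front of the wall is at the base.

279 kN/m

K_a = tan²(45° − φ/2) = 0.3111.
γ' = 21.0 − 9.81 = 11.19 kN/m³. Depth below WT = 3.7 m.
σ'_h at WT = K_a γ d_w = 30.33 kPa; at base = 30.33 + K_a γ' × 3.7 = 43.21 kPa.
P₁ (0–5.0 m) = ½×30.33×5.0 = 75.82. P₂ (5.0–8.7 m) = ½(30.33+43.21)×3.7 = 136.0.
P_w = ½ γ_w h₂² = 0.5×9.81×3.7² = 67.15. Total = 75.82+136.0+67.15 = 279.0 kN/m.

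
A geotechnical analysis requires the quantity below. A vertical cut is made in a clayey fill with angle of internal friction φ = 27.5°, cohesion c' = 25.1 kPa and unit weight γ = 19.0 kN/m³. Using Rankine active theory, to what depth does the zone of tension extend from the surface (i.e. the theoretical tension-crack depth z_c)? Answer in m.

K_a = tan²(45° − 27.5°/2) = 0.3682; √K_a = 0.6068.
The active pressure is zero where K_a γ z = 2c√K_a, so z_c = 2c/(γ√K_a) = 2×25.1/(19.0×0.6068) = 4.354 m.

4.35 m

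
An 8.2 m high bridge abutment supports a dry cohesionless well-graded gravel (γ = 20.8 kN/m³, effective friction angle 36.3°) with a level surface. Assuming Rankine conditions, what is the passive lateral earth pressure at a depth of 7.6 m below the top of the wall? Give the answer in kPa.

K_p = (1 + sin φ)/(1 − sin φ) = 3.902.
σ_h = K_p γ z = 3.902 × 20.8 × 7.6 = 616.8 kPa.

617 kPa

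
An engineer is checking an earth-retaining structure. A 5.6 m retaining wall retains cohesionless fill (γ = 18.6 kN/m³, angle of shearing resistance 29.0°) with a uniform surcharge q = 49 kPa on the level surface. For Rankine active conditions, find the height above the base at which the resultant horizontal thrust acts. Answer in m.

K_a = 0.3470.
Triangular part P₁ = ½K_aγH² = 101.2 at H/3 = 1.867 m; rectangular part P₂ = K_a q H = 95.21 at H/2 = 2.800 m.
ȳ = (P₁·1.867 + P₂·2.800)/(P₁+P₂) = 2.319 m.

2.32 m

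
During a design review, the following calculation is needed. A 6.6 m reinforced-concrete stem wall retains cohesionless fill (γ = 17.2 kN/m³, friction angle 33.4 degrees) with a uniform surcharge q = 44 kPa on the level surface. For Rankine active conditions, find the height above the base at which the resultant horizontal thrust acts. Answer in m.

K_a = 0.2899.
Triangular part P₁ = ½K_aγH² = 108.6 at H/3 = 2.200 m; rectangular part P₂ = K_a q H = 84.19 at H/2 = 3.300 m.
ȳ = (P₁·2.200 + P₂·3.300)/(P₁+P₂) = 2.680 m.

2.68 m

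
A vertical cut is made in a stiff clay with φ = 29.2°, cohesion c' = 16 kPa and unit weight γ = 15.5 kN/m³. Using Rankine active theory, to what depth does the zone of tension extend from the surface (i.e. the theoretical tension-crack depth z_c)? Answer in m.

K_a = tan²(45° − 29.2°/2) = 0.3442; √K_a = 0.5867.
The active pressure is zero where K_a γ z = 2c√K_a, so z_c = 2c/(γ√K_a) = 2×16/(15.5×0.5867) = 3.519 m.

3.52 m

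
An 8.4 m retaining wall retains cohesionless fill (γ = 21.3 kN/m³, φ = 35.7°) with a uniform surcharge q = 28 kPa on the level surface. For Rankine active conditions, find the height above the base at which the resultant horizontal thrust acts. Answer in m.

3.13 m

K_a = 0.2630.
Triangular part P₁ = ½K_aγH² = 197.6 at H/3 = 2.800 m; rectangular part P₂ = K_a q H = 61.86 at H/2 = 4.200 m.
ȳ = (P₁·2.800 + P₂·4.200)/(P₁+P₂) = 3.134 m.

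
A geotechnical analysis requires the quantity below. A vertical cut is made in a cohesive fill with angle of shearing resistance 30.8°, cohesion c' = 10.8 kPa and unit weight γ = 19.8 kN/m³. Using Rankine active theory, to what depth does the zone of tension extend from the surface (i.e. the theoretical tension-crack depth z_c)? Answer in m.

1.92 m

K_a = tan²(45° − 30.8°/2) = 0.3227; √K_a = 0.5681.
The active pressure is zero where K_a γ z = 2c√K_a, so z_c = 2c/(γ√K_a) = 2×10.8/(19.8×0.5681) = 1.920 m.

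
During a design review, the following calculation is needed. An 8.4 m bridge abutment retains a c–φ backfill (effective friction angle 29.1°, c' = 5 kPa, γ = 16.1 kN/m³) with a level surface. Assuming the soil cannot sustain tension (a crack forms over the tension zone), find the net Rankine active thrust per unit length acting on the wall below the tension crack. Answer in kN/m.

150 kN/m

K_a = 0.3456; √K_a = 0.5879.
Tension-crack depth z_c = 2c/(γ√K_a) = 2×5/(16.1×0.5879) = 1.057 m.
σ_a at base = K_a γ H − 2c√K_a = 0.3456×16.1×8.4 − 2×5×0.5879 = 40.86 kPa.
P_a = ½ × 40.86 × (H − z_c) = 0.5×40.86×7.343 = 150.0 kN/m.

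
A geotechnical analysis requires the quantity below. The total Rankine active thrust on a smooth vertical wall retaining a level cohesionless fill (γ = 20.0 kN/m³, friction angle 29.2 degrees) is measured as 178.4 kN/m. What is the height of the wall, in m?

K_a = 0.3442. P_a = ½ K_a γ H² ⇒ H = √(2P_a/(K_a γ)).
H = √(2×178.4/(0.3442×20.0)) = 7.199 m.

7.20 m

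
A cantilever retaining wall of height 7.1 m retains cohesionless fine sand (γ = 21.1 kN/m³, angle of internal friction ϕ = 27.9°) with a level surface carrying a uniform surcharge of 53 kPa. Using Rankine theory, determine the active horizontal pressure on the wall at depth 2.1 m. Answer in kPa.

K_a = (1 − sin φ)/(1 + sin φ) = 0.3625.
σ_v = γz + q = 21.1 × 2.1 + 53 = 97.31 kPa.
σ_h = K_a σ_v = 0.3625 × 97.31 = 35.27 kPa.

35.3 kPa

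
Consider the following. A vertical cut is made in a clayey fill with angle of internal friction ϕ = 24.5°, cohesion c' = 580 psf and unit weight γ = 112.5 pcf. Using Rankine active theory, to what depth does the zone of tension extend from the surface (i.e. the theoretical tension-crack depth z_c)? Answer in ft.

K_a = tan²(45° − 24.5°/2) = 0.4137; √K_a = 0.6432.
The active pressure is zero where K_a γ z = 2c√K_a, so z_c = 2c/(γ√K_a) = 2×580/(112.5×0.6432) = 16.03 ft.

16.0 ft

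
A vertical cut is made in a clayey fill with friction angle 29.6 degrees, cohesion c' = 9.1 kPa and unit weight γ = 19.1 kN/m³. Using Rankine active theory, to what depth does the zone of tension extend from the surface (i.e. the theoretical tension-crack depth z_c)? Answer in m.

1.64 m

K_a = tan²(45° − 29.6°/2) = 0.3387; √K_a = 0.5820.
The active pressure is zero where K_a γ z = 2c√K_a, so z_c = 2c/(γ√K_a) = 2×9.1/(19.1×0.5820) = 1.637 m.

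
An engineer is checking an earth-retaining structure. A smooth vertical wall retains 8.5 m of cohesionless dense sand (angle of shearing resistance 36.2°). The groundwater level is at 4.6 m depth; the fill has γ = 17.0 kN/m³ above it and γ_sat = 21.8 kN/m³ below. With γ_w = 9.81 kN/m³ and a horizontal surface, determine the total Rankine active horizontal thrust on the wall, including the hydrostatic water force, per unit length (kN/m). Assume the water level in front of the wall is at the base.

223 kN/m

K_a = tan²(45° − φ/2) = 0.2574.
γ' = 21.8 − 9.81 = 11.99 kN/m³. Depth below WT = 3.9 m.
σ'_h at WT = K_a γ d_w = 20.13 kPa; at base = 20.13 + K_a γ' × 3.9 = 32.16 kPa.
P₁ (0–4.6 m) = ½×20.13×4.6 = 46.29. P₂ (4.6–8.5 m) = ½(20.13+32.16)×3.9 = 102.0.
P_w = ½ γ_w h₂² = 0.5×9.81×3.9² = 74.61. Total = 46.29+102.0+74.61 = 222.9 kN/m.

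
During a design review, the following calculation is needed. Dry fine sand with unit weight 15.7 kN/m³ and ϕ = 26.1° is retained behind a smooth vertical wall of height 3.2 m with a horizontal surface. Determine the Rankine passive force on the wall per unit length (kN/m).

K_p = tan²(45° + φ/2) = 2.571.
P_p = ½ K_p γ H² = 0.5 × 2.571 × 15.7 × 3.2² = 206.7 kN/m.

207 kN/m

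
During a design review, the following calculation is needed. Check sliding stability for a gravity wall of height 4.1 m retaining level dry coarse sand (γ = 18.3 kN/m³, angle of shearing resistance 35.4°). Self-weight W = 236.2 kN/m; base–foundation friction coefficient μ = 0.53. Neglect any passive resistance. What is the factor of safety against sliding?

K_a = tan²(45° − 35.4°/2) = 0.2664.
P_a = ½K_aγH² = 0.5×0.2664×18.3×4.1² = 40.98 kN/m, acting at H/3 = 1.367 m above the base.
FS_sliding = μW / P_a = 0.53×236.2 / 40.98 = 3.055.

3.06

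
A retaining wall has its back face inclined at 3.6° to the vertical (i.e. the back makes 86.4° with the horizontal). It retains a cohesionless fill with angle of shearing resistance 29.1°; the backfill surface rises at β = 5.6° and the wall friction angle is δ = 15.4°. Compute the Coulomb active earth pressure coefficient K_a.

K_a = sin²(α+φ) / [sin²α · sin(α−δ) · (1 + √{sin(φ+δ)sin(φ−β) / (sin(α−δ)sin(α+β))})²].
With α = 86.4°, φ = 29.1°, δ = 15.4°, β = 5.6°: K_a = 0.3629.

0.363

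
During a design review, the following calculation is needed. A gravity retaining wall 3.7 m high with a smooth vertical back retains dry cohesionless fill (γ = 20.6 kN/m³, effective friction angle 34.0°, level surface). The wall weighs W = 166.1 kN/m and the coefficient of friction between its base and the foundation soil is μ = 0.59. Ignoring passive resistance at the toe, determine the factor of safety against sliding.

2.46

K_a = tan²(45° − 34.0°/2) = 0.2827.
P_a = ½K_aγH² = 0.5×0.2827×20.6×3.7² = 39.86 kN/m, acting at H/3 = 1.233 m above the base.
FS_sliding = μW / P_a = 0.59×166.1 / 39.86 = 2.458.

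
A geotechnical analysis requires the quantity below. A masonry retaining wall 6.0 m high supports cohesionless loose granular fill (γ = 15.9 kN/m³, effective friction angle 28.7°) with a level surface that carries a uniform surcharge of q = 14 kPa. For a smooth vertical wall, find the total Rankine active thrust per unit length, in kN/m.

130 kN/m

K_a = tan²(45° − φ/2) = 0.3511.
Soil triangle: ½ K_a γ H² = 0.5×0.3511×15.9×6.0² = 100.5 kN/m.
Surcharge rectangle: K_a q H = 0.3511×14×6.0 = 29.50 kN/m.
Total = 100.5 + 29.50 = 130.0 kN/m.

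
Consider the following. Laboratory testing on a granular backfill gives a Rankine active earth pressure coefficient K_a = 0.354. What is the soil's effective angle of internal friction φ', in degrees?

28.5°

K_a = tan²(45° − φ/2) ⇒ 45° − φ/2 = arctan(√0.354) = 30.75°.
φ = 2(45° − 30.75°) = 28.50°.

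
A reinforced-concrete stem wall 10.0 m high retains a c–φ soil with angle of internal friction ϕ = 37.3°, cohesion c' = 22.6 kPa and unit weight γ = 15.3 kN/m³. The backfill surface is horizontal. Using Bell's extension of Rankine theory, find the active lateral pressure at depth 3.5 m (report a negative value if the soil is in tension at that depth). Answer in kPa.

-9.25 kPa

K_a = (1 − sin φ)/(1 + sin φ) = 0.2453.
σ_a = K_a γ z − 2c√K_a = 0.2453×15.3×3.5 − 2×22.6×0.4953 = -9.250 kPa.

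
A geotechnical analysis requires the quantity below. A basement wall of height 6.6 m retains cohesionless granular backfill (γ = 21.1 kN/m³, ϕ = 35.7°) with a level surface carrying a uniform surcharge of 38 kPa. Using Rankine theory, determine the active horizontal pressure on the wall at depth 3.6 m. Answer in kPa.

30.0 kPa

K_a = (1 − sin φ)/(1 + sin φ) = 0.2630.
σ_v = γz + q = 21.1 × 3.6 + 38 = 114.0 kPa.
σ_h = K_a σ_v = 0.2630 × 114.0 = 29.97 kPa.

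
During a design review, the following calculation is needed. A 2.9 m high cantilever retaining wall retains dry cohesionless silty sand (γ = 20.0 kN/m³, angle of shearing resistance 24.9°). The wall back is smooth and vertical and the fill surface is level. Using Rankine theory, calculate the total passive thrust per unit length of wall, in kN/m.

K_p = tan²(45° + φ/2) = 2.454.
P_p = ½ K_p γ H² = 0.5 × 2.454 × 20.0 × 2.9² = 206.4 kN/m.

206 kN/m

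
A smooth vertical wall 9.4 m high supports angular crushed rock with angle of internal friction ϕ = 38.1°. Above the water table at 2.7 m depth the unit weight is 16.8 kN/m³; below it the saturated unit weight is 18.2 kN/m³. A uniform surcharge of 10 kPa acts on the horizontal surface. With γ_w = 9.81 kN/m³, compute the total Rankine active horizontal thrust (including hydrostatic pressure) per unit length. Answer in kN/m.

374 kN/m

K_a = tan²(45° − φ/2) = 0.2368.
γ' = 18.2 − 9.81 = 8.390 kN/m³. h₂ = H − d_w = 6.7 m.
σ'_h: at surface K_a·q = 2.368; at WT K_a(q+γd_w) = 13.11; at base K_a(q+γd_w+γ'h₂) = 26.42 kPa.
P₁ = ½(2.368+13.11)×2.7 = 20.90; P₂ = ½(13.11+26.42)×6.7 = 132.4; P_w = ½γ_w h₂² = 220.2.
Total = 20.90+132.4+220.2 = 373.5 kN/m.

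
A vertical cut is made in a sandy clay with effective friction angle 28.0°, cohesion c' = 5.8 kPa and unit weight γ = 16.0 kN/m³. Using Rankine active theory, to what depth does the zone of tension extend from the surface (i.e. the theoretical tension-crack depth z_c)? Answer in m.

K_a = tan²(45° − 28.0°/2) = 0.3610; √K_a = 0.6009.
The active pressure is zero where K_a γ z = 2c√K_a, so z_c = 2c/(γ√K_a) = 2×5.8/(16.0×0.6009) = 1.207 m.

1.21 m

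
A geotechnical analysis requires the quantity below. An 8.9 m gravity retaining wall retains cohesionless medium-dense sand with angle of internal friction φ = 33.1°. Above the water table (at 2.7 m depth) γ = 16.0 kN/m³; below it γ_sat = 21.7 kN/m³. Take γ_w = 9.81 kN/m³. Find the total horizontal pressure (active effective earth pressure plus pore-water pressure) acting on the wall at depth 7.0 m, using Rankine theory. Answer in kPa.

69.9 kPa

K_a = (1 − sin φ)/(1 + sin φ) = 0.2936.
γ' = 21.7 − 9.81 = 11.89 kN/m³.
Effective vertical stress at 7.0 m: σ'_v = 16.0×2.7 + 11.89×4.30 = 94.33 kPa.
σ'_h = K_a σ'_v = 0.2936 × 94.33 = 27.69 kPa; u = γ_w × 4.30 = 42.18 kPa.
Total σ_h = 27.69 + 42.18 = 69.88 kPa.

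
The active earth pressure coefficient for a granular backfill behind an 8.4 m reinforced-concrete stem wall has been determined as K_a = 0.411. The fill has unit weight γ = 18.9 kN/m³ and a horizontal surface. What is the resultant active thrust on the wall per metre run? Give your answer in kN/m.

P = ½ K_a γ H² = 0.5 × 0.411 × 18.9 × 8.4² = 274.1 kN/m.

274 kN/m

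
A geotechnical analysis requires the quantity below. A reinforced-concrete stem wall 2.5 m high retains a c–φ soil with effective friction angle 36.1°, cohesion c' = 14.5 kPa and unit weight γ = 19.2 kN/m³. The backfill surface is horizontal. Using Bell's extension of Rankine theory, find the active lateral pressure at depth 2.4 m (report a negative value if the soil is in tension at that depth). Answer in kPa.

-2.83 kPa

K_a = (1 − sin φ)/(1 + sin φ) = 0.2585.
σ_a = K_a γ z − 2c√K_a = 0.2585×19.2×2.4 − 2×14.5×0.5084 = -2.833 kPa.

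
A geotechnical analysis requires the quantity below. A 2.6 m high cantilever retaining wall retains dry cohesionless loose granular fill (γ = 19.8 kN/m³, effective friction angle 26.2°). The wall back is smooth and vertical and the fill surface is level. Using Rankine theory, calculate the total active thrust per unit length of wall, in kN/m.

25.9 kN/m

K_a = tan²(45° − φ/2) = 0.3874.
P_a = ½ K_a γ H² = 0.5 × 0.3874 × 19.8 × 2.6² = 25.93 kN/m.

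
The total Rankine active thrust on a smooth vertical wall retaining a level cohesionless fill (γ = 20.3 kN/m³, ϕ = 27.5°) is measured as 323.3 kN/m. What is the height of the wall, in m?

9.30 m

K_a = 0.3682. P_a = ½ K_a γ H² ⇒ H = √(2P_a/(K_a γ)).
H = √(2×323.3/(0.3682×20.3)) = 9.301 m.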